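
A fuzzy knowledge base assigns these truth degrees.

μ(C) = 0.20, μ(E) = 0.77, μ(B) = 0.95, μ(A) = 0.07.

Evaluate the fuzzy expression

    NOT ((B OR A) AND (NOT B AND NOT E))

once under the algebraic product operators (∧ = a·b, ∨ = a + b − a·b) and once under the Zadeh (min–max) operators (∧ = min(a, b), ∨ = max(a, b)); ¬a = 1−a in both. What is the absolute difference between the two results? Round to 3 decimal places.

0.039

Under algebraic product:
  B OR A = a + b − a·b on (0.9500, 0.0700) = 0.9535
  NOT B = 1 − 0.9500 = 0.0500
  NOT E = 1 − 0.7700 = 0.2300
  NOT B AND NOT E = a·b on (0.0500, 0.2300) = 0.0115
  (B OR A) AND (NOT B AND NOT E) = a·b on (0.9535, 0.0115) = 0.0110
  NOT ((B OR A) AND (NOT B AND NOT E)) = 1 − 0.0110 = 0.9890
  → value = 0.9890
Under Zadeh (min–max):
  B OR A = max(a, b) on (0.95, 0.07) = 0.95
  NOT B = 1 − 0.95 = 0.05
  NOT E = 1 − 0.77 = 0.23
  NOT B AND NOT E = min(a, b) on (0.05, 0.23) = 0.05
  (B OR A) AND (NOT B AND NOT E) = min(a, b) on (0.95, 0.05) = 0.05
  NOT ((B OR A) AND (NOT B AND NOT E)) = 1 − 0.05 = 0.95
  → value = 0.9500
|0.9890 − 0.9500| = 0.039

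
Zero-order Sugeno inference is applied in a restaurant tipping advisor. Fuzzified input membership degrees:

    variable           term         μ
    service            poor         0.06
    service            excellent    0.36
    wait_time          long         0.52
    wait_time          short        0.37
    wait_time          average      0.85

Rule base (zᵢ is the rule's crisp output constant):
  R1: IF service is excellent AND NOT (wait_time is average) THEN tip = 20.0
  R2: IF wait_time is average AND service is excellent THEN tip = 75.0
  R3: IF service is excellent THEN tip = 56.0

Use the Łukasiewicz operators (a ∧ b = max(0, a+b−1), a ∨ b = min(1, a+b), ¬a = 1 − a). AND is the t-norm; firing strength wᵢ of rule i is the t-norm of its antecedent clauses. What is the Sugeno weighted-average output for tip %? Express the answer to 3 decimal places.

63.000

R1 (z=20.0): excellent=0.36, ¬average=1−0.85=0.15; AND[max(0, a+b−1)] → w = 0.00
R2 (z=75.0): average=0.85, excellent=0.36; AND[max(0, a+b−1)] → w = 0.21
R3 (z=56.0): excellent=0.36 → w = 0.36
Weighted average = (0.00·20.0 + 0.21·75.0 + 0.36·56.0) / (0.00 + 0.21 + 0.36)
  = 35.9100 / 0.5700 = 63.000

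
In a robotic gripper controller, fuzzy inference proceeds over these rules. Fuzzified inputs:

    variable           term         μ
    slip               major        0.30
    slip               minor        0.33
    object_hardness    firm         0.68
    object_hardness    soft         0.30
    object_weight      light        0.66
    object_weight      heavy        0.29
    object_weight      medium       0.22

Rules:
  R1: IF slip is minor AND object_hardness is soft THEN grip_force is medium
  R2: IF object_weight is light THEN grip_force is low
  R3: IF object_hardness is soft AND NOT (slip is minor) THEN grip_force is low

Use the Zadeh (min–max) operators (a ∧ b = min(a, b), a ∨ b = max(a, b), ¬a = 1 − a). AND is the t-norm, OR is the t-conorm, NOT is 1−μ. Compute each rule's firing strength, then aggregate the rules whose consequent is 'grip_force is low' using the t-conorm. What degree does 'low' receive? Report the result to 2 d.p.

R1: minor=0.33, soft=0.30; AND[min(a, b)] → w = 0.30
R2: light=0.66 → w = 0.66
R3: soft=0.30, ¬minor=1−0.33=0.67; AND[min(a, b)] → w = 0.30
Rules with consequent 'low': {R2, R3} → strengths 0.66, 0.30
Aggregate via t-conorm [max(a, b)]: 0.66

0.66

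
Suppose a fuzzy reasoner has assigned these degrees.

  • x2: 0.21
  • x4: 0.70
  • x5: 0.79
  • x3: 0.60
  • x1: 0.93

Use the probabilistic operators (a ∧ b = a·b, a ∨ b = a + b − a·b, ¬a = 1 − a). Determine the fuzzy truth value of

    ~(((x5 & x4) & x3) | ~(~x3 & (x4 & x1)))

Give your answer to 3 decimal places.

0.174

x5 & x4 = a·b on (0.7900, 0.7000) = 0.5530
(x5 & x4) & x3 = a·b on (0.5530, 0.6000) = 0.3318
~x3 = 1 − 0.6000 = 0.4000
x4 & x1 = a·b on (0.7000, 0.9300) = 0.6510
~x3 & (x4 & x1) = a·b on (0.4000, 0.6510) = 0.2604
~(~x3 & (x4 & x1)) = 1 − 0.2604 = 0.7396
((x5 & x4) & x3) | ~(~x3 & (x4 & x1)) = a + b − a·b on (0.3318, 0.7396) = 0.8260
~(((x5 & x4) & x3) | ~(~x3 & (x4 & x1))) = 1 − 0.8260 = 0.1740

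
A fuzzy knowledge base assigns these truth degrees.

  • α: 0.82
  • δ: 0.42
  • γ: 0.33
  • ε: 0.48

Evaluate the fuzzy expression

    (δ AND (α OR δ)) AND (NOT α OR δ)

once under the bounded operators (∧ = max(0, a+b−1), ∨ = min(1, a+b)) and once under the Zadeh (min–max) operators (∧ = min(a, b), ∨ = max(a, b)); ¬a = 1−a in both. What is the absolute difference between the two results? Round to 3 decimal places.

0.400

Under bounded:
  α OR δ = min(1, a+b) on (0.82, 0.42) = 1.00
  δ AND (α OR δ) = max(0, a+b−1) on (0.42, 1.00) = 0.42
  NOT α = 1 − 0.82 = 0.18
  NOT α OR δ = min(1, a+b) on (0.18, 0.42) = 0.60
  (δ AND (α OR δ)) AND (NOT α OR δ) = max(0, a+b−1) on (0.42, 0.60) = 0.02
  → value = 0.0200
Under Zadeh (min–max):
  α OR δ = max(a, b) on (0.82, 0.42) = 0.82
  δ AND (α OR δ) = min(a, b) on (0.42, 0.82) = 0.42
  NOT α = 1 − 0.82 = 0.18
  NOT α OR δ = max(a, b) on (0.18, 0.42) = 0.42
  (δ AND (α OR δ)) AND (NOT α OR δ) = min(a, b) on (0.42, 0.42) = 0.42
  → value = 0.4200
|0.0200 − 0.4200| = 0.400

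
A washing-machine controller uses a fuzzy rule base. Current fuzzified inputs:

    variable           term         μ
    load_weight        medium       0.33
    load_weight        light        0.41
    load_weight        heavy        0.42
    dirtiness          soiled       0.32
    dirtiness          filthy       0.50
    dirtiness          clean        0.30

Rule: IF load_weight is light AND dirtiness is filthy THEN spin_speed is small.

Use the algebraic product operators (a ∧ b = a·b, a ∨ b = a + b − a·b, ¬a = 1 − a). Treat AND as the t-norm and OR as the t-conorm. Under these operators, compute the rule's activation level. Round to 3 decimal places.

0.205

firing strength: light=0.41, filthy=0.50; AND[a·b] → w = 0.2050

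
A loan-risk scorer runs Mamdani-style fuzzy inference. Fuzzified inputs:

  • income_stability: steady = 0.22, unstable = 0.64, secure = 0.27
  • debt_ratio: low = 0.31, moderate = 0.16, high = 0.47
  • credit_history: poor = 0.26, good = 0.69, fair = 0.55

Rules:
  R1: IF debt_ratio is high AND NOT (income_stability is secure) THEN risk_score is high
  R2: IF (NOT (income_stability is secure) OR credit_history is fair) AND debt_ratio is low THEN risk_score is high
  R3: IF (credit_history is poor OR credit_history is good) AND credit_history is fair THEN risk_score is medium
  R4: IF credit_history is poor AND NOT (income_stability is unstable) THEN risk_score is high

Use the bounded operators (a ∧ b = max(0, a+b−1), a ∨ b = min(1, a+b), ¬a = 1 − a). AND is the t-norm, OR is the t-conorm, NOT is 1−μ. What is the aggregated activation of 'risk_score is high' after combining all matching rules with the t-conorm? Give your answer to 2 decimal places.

0.51

R1: high=0.47, ¬secure=1−0.27=0.73; AND[max(0, a+b−1)] → w = 0.20
R2: (¬secure=1−0.27=0.73 OR fair=0.55) = 1.00; AND[max(0, a+b−1)] with low=0.31 → w = 0.31
R3: (poor=0.26 OR good=0.69) = 0.95; AND[max(0, a+b−1)] with fair=0.55 → w = 0.50
R4: poor=0.26, ¬unstable=1−0.64=0.36; AND[max(0, a+b−1)] → w = 0.00
Rules with consequent 'high': {R1, R2, R4} → strengths 0.20, 0.31, 0.00
Aggregate via t-conorm [min(1, a+b)]: 0.51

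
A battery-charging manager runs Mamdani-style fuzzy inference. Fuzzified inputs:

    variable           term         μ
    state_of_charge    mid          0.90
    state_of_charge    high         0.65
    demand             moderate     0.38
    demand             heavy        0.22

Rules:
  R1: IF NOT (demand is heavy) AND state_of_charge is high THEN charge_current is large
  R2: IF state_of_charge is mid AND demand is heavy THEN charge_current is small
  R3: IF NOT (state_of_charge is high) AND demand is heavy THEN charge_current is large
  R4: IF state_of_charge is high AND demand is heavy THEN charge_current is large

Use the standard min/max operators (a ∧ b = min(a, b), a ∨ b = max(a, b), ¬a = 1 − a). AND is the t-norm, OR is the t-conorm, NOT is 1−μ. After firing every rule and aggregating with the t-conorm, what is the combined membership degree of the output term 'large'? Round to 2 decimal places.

0.65

R1: ¬heavy=1−0.22=0.78, high=0.65; AND[min(a, b)] → w = 0.65
R2: mid=0.90, heavy=0.22; AND[min(a, b)] → w = 0.22
R3: ¬high=1−0.65=0.35, heavy=0.22; AND[min(a, b)] → w = 0.22
R4: high=0.65, heavy=0.22; AND[min(a, b)] → w = 0.22
Rules with consequent 'large': {R1, R3, R4} → strengths 0.65, 0.22, 0.22
Aggregate via t-conorm [max(a, b)]: 0.65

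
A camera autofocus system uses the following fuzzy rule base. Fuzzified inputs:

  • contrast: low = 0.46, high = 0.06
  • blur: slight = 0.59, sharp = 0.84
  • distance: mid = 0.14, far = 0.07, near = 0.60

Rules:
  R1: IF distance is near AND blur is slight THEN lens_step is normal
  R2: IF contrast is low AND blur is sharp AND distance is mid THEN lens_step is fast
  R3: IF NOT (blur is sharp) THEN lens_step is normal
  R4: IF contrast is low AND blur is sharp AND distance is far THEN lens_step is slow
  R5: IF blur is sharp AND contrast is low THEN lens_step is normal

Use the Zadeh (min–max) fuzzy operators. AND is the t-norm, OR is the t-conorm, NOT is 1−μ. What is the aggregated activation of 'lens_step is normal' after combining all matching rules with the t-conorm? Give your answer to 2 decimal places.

R1: near=0.60, slight=0.59; AND[min(a, b)] → w = 0.59
R2: low=0.46, sharp=0.84, mid=0.14; AND[min(a, b)] → w = 0.14
R3: ¬sharp=1−0.84=0.16 → w = 0.16
R4: low=0.46, sharp=0.84, far=0.07; AND[min(a, b)] → w = 0.07
R5: sharp=0.84, low=0.46; AND[min(a, b)] → w = 0.46
Rules with consequent 'normal': {R1, R3, R5} → strengths 0.59, 0.16, 0.46
Aggregate via t-conorm [max(a, b)]: 0.59

0.59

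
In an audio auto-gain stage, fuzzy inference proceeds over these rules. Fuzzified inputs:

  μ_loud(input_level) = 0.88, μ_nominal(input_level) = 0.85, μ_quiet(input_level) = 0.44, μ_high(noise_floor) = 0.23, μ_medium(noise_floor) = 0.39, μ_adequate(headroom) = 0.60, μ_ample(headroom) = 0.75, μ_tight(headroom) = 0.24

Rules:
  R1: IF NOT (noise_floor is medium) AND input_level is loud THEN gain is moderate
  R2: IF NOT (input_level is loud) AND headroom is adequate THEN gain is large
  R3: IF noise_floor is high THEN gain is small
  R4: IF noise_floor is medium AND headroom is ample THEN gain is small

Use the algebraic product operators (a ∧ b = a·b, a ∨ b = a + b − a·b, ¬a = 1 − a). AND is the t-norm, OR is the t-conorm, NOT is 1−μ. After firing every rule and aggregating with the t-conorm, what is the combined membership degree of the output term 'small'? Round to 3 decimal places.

R1: ¬medium=1−0.39=0.61, loud=0.88; AND[a·b] → w = 0.5368
R2: ¬loud=1−0.88=0.12, adequate=0.60; AND[a·b] → w = 0.0720
R3: high=0.23 → w = 0.2300
R4: medium=0.39, ample=0.75; AND[a·b] → w = 0.2925
Rules with consequent 'small': {R3, R4} → strengths 0.2300, 0.2925
Aggregate via t-conorm [a + b − a·b]: 0.4552

0.455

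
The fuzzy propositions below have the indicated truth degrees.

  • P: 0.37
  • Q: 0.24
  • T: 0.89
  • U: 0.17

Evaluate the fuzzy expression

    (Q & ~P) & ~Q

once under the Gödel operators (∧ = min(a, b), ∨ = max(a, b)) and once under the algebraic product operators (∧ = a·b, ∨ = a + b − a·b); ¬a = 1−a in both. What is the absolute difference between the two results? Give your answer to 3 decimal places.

Under Gödel:
  ~P = 1 − 0.37 = 0.63
  Q & ~P = min(a, b) on (0.24, 0.63) = 0.24
  ~Q = 1 − 0.24 = 0.76
  (Q & ~P) & ~Q = min(a, b) on (0.24, 0.76) = 0.24
  → value = 0.2400
Under algebraic product:
  ~P = 1 − 0.3700 = 0.6300
  Q & ~P = a·b on (0.2400, 0.6300) = 0.1512
  ~Q = 1 − 0.2400 = 0.7600
  (Q & ~P) & ~Q = a·b on (0.1512, 0.7600) = 0.1149
  → value = 0.1149
|0.2400 − 0.1149| = 0.125

0.125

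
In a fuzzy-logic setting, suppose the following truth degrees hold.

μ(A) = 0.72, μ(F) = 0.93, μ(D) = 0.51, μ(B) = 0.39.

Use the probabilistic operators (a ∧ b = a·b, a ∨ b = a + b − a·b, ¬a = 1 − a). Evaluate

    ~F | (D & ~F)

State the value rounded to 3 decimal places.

0.103

~F = 1 − 0.9300 = 0.0700
~F = 1 − 0.9300 = 0.0700
D & ~F = a·b on (0.5100, 0.0700) = 0.0357
~F | (D & ~F) = a + b − a·b on (0.0700, 0.0357) = 0.1032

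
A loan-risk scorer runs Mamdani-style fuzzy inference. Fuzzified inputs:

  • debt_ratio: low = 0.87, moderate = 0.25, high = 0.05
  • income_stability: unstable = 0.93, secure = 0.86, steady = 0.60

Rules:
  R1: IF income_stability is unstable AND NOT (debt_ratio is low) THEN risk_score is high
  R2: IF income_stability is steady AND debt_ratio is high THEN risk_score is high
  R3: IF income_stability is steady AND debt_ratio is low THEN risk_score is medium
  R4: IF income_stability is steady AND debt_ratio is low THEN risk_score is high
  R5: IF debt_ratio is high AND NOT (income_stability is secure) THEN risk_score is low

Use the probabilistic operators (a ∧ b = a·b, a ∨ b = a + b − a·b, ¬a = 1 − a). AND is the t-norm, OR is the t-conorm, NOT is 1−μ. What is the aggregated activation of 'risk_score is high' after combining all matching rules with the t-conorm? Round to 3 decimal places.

0.592

R1: unstable=0.93, ¬low=1−0.87=0.13; AND[a·b] → w = 0.1209
R2: steady=0.60, high=0.05; AND[a·b] → w = 0.0300
R3: steady=0.60, low=0.87; AND[a·b] → w = 0.5220
R4: steady=0.60, low=0.87; AND[a·b] → w = 0.5220
R5: high=0.05, ¬secure=1−0.86=0.14; AND[a·b] → w = 0.0070
Rules with consequent 'high': {R1, R2, R4} → strengths 0.1209, 0.0300, 0.5220
Aggregate via t-conorm [a + b − a·b]: 0.5924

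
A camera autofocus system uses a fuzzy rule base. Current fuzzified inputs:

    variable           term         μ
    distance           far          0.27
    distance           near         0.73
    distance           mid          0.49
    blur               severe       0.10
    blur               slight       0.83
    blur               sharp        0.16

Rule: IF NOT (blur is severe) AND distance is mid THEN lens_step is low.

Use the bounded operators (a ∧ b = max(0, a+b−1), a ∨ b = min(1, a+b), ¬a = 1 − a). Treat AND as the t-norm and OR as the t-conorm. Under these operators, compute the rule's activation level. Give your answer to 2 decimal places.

firing strength: ¬severe=1−0.10=0.90, mid=0.49; AND[max(0, a+b−1)] → w = 0.39

0.39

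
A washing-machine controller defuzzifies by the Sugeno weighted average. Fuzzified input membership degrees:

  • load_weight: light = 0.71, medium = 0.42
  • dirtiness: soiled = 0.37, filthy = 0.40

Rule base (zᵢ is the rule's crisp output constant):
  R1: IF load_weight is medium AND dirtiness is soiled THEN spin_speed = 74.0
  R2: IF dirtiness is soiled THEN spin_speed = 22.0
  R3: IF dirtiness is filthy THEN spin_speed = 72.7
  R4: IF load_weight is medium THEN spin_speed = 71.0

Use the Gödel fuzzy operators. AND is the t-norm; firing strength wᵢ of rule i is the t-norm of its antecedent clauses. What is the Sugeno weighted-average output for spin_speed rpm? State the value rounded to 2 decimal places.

60.53

R1 (z=74.0): medium=0.42, soiled=0.37; AND[min(a, b)] → w = 0.37
R2 (z=22.0): soiled=0.37 → w = 0.37
R3 (z=72.7): filthy=0.40 → w = 0.40
R4 (z=71.0): medium=0.42 → w = 0.42
Weighted average = (0.37·74.0 + 0.37·22.0 + 0.40·72.7 + 0.42·71.0) / (0.37 + 0.37 + 0.40 + 0.42)
  = 94.4200 / 1.5600 = 60.53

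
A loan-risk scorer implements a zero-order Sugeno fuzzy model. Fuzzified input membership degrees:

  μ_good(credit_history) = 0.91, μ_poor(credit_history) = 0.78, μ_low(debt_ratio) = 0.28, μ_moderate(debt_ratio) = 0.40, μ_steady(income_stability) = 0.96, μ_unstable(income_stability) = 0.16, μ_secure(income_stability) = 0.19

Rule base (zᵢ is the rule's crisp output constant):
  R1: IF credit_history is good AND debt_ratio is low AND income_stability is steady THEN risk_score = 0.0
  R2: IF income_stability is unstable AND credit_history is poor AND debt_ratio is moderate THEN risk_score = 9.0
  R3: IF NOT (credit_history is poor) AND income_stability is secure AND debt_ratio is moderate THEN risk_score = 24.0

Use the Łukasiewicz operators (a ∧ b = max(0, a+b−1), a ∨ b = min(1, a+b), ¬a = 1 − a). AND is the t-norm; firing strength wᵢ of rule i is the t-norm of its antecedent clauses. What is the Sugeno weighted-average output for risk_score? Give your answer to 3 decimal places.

R1 (z=0.0): good=0.91, low=0.28, steady=0.96; AND[max(0, a+b−1)] → w = 0.15
R2 (z=9.0): unstable=0.16, poor=0.78, moderate=0.40; AND[max(0, a+b−1)] → w = 0.00
R3 (z=24.0): ¬poor=1−0.78=0.22, secure=0.19, moderate=0.40; AND[max(0, a+b−1)] → w = 0.00
Weighted average = (0.15·0.0 + 0.00·9.0 + 0.00·24.0) / (0.15 + 0.00 + 0.00)
  = 0.0000 / 0.1500 = 0.000

0.000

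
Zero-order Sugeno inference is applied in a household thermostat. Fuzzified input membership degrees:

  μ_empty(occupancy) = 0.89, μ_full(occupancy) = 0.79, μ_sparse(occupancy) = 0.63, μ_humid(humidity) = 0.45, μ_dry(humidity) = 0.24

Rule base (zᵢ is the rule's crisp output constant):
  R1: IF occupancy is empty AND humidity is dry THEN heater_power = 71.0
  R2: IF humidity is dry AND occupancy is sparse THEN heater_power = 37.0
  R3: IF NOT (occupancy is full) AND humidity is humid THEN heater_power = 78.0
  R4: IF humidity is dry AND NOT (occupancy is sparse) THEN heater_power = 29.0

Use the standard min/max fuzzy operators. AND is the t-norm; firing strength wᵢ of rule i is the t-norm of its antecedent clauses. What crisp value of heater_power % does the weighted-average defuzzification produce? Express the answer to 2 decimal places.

R1 (z=71.0): empty=0.89, dry=0.24; AND[min(a, b)] → w = 0.24
R2 (z=37.0): dry=0.24, sparse=0.63; AND[min(a, b)] → w = 0.24
R3 (z=78.0): ¬full=1−0.79=0.21, humid=0.45; AND[min(a, b)] → w = 0.21
R4 (z=29.0): dry=0.24, ¬sparse=1−0.63=0.37; AND[min(a, b)] → w = 0.24
Weighted average = (0.24·71.0 + 0.24·37.0 + 0.21·78.0 + 0.24·29.0) / (0.24 + 0.24 + 0.21 + 0.24)
  = 49.2600 / 0.9300 = 52.97

52.97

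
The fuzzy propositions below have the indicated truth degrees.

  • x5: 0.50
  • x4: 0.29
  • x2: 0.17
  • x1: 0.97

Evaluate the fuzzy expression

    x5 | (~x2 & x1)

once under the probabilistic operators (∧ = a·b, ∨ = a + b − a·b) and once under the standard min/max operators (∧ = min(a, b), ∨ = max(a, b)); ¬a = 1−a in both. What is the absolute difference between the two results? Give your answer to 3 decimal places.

0.073

Under probabilistic:
  ~x2 = 1 − 0.1700 = 0.8300
  ~x2 & x1 = a·b on (0.8300, 0.9700) = 0.8051
  x5 | (~x2 & x1) = a + b − a·b on (0.5000, 0.8051) = 0.9025
  → value = 0.9025
Under standard min/max:
  ~x2 = 1 − 0.17 = 0.83
  ~x2 & x1 = min(a, b) on (0.83, 0.97) = 0.83
  x5 | (~x2 & x1) = max(a, b) on (0.50, 0.83) = 0.83
  → value = 0.8300
|0.9025 − 0.8300| = 0.073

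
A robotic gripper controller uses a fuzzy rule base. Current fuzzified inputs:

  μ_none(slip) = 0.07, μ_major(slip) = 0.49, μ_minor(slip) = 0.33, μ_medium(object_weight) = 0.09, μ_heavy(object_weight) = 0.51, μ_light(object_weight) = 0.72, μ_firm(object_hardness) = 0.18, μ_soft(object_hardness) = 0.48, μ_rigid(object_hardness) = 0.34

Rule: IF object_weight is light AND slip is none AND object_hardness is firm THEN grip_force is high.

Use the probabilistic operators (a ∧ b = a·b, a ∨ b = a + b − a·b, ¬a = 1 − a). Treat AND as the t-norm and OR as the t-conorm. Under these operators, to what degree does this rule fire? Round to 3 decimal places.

0.009

firing strength: light=0.72, none=0.07, firm=0.18; AND[a·b] → w = 0.0091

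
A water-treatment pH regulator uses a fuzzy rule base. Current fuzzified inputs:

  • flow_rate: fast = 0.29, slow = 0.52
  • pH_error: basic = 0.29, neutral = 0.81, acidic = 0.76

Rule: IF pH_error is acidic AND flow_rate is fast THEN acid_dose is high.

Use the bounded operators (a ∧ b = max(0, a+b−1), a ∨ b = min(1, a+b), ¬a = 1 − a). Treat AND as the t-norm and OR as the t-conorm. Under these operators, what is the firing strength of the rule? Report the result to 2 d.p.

0.05

firing strength: acidic=0.76, fast=0.29; AND[max(0, a+b−1)] → w = 0.05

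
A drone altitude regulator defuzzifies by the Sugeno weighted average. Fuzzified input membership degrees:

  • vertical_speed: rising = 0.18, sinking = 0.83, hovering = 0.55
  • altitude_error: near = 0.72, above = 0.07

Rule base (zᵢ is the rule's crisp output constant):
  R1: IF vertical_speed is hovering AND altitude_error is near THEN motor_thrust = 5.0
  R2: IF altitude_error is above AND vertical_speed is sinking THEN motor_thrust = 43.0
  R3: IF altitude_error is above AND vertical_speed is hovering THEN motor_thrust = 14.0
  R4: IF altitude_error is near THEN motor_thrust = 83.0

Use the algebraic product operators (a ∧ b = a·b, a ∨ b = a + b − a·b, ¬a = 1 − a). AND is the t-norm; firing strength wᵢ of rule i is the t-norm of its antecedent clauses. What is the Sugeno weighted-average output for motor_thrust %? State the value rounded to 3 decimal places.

53.420

R1 (z=5.0): hovering=0.55, near=0.72; AND[a·b] → w = 0.3960
R2 (z=43.0): above=0.07, sinking=0.83; AND[a·b] → w = 0.0581
R3 (z=14.0): above=0.07, hovering=0.55; AND[a·b] → w = 0.0385
R4 (z=83.0): near=0.72 → w = 0.7200
Weighted average = (0.3960·5.0 + 0.0581·43.0 + 0.0385·14.0 + 0.7200·83.0) / (0.3960 + 0.0581 + 0.0385 + 0.7200)
  = 64.7773 / 1.2126 = 53.420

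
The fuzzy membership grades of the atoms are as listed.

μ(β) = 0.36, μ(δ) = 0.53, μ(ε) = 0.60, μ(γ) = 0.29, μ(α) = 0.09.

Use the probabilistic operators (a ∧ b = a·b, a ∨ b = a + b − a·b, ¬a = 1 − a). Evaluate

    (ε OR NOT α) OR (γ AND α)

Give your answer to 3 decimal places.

NOT α = 1 − 0.0900 = 0.9100
ε OR NOT α = a + b − a·b on (0.6000, 0.9100) = 0.9640
γ AND α = a·b on (0.2900, 0.0900) = 0.0261
(ε OR NOT α) OR (γ AND α) = a + b − a·b on (0.9640, 0.0261) = 0.9649

0.965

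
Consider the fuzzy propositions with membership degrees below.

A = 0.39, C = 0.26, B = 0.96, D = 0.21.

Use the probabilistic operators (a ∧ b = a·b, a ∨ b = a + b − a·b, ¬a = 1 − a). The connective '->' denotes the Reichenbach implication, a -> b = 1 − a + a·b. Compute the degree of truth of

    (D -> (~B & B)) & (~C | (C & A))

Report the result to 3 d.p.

~B = 1 − 0.9600 = 0.0400
~B & B = a·b on (0.0400, 0.9600) = 0.0384
D -> (~B & B)  [Reichenbach: 1 − a + a·b] with a=0.2100, b=0.0384 → 0.7981
~C = 1 − 0.2600 = 0.7400
C & A = a·b on (0.2600, 0.3900) = 0.1014
~C | (C & A) = a + b − a·b on (0.7400, 0.1014) = 0.7664
(D -> (~B & B)) & (~C | (C & A)) = a·b on (0.7981, 0.7664) = 0.6116

0.612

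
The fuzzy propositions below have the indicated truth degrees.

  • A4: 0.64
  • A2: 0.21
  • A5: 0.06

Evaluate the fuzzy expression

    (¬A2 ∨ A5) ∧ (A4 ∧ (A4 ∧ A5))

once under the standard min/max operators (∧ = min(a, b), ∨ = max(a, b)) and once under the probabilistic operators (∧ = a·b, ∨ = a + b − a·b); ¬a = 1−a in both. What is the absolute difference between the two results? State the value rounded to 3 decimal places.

0.040

Under standard min/max:
  ¬A2 = 1 − 0.21 = 0.79
  ¬A2 ∨ A5 = max(a, b) on (0.79, 0.06) = 0.79
  A4 ∧ A5 = min(a, b) on (0.64, 0.06) = 0.06
  A4 ∧ (A4 ∧ A5) = min(a, b) on (0.64, 0.06) = 0.06
  (¬A2 ∨ A5) ∧ (A4 ∧ (A4 ∧ A5)) = min(a, b) on (0.79, 0.06) = 0.06
  → value = 0.0600
Under probabilistic:
  ¬A2 = 1 − 0.2100 = 0.7900
  ¬A2 ∨ A5 = a + b − a·b on (0.7900, 0.0600) = 0.8026
  A4 ∧ A5 = a·b on (0.6400, 0.0600) = 0.0384
  A4 ∧ (A4 ∧ A5) = a·b on (0.6400, 0.0384) = 0.0246
  (¬A2 ∨ A5) ∧ (A4 ∧ (A4 ∧ A5)) = a·b on (0.8026, 0.0246) = 0.0197
  → value = 0.0197
|0.0600 − 0.0197| = 0.040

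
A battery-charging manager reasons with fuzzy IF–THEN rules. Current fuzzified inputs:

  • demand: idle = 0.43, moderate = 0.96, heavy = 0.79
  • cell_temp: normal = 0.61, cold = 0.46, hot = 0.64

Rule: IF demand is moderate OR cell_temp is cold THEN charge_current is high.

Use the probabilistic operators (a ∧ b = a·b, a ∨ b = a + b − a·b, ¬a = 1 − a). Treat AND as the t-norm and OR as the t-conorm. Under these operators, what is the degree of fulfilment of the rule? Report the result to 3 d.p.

firing strength: moderate=0.96, cold=0.46; OR[a + b − a·b] → w = 0.9784

0.978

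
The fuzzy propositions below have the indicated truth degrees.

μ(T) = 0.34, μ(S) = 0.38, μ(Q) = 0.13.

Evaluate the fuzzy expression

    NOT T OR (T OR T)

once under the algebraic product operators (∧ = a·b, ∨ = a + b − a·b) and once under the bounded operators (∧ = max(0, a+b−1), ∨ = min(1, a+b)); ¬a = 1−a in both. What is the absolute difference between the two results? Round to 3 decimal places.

Under algebraic product:
  NOT T = 1 − 0.3400 = 0.6600
  T OR T = a + b − a·b on (0.3400, 0.3400) = 0.5644
  NOT T OR (T OR T) = a + b − a·b on (0.6600, 0.5644) = 0.8519
  → value = 0.8519
Under bounded:
  NOT T = 1 − 0.34 = 0.66
  T OR T = min(1, a+b) on (0.34, 0.34) = 0.68
  NOT T OR (T OR T) = min(1, a+b) on (0.66, 0.68) = 1.00
  → value = 1.0000
|0.8519 − 1.0000| = 0.148

0.148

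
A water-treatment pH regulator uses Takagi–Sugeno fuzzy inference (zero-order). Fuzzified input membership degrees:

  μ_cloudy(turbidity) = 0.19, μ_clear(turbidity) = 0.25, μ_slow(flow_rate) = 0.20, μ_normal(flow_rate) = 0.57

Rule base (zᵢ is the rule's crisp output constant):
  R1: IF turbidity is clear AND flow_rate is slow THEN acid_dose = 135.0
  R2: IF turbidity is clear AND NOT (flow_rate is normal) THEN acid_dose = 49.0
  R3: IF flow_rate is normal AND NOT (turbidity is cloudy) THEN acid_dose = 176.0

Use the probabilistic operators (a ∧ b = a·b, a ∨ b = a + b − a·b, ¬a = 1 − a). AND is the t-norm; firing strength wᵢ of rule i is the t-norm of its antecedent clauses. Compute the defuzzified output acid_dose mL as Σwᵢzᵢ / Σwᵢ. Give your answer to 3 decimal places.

150.641

R1 (z=135.0): clear=0.25, slow=0.20; AND[a·b] → w = 0.0500
R2 (z=49.0): clear=0.25, ¬normal=1−0.57=0.43; AND[a·b] → w = 0.1075
R3 (z=176.0): normal=0.57, ¬cloudy=1−0.19=0.81; AND[a·b] → w = 0.4617
Weighted average = (0.0500·135.0 + 0.1075·49.0 + 0.4617·176.0) / (0.0500 + 0.1075 + 0.4617)
  = 93.2767 / 0.6192 = 150.641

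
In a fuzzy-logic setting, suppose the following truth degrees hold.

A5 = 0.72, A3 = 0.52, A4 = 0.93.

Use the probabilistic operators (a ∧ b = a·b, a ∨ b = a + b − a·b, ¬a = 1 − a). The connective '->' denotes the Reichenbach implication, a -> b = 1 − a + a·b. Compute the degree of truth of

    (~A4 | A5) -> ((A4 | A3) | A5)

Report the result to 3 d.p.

~A4 = 1 − 0.9300 = 0.0700
~A4 | A5 = a + b − a·b on (0.0700, 0.7200) = 0.7396
A4 | A3 = a + b − a·b on (0.9300, 0.5200) = 0.9664
(A4 | A3) | A5 = a + b − a·b on (0.9664, 0.7200) = 0.9906
(~A4 | A5) -> ((A4 | A3) | A5)  [Reichenbach: 1 − a + a·b] with a=0.7396, b=0.9906 → 0.9930

0.993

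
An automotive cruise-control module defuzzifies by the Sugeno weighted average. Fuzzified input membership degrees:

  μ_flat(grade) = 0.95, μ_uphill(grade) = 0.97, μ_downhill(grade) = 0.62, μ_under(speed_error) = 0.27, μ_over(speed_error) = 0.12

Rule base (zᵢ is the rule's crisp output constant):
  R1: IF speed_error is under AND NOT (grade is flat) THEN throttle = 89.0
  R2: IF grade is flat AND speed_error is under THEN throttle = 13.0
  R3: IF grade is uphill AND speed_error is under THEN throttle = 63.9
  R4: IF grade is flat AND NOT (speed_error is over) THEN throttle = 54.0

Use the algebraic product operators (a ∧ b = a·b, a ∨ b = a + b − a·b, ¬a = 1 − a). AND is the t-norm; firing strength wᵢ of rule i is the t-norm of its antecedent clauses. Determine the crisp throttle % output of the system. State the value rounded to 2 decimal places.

48.55

R1 (z=89.0): under=0.27, ¬flat=1−0.95=0.05; AND[a·b] → w = 0.0135
R2 (z=13.0): flat=0.95, under=0.27; AND[a·b] → w = 0.2565
R3 (z=63.9): uphill=0.97, under=0.27; AND[a·b] → w = 0.2619
R4 (z=54.0): flat=0.95, ¬over=1−0.12=0.88; AND[a·b] → w = 0.8360
Weighted average = (0.0135·89.0 + 0.2565·13.0 + 0.2619·63.9 + 0.8360·54.0) / (0.0135 + 0.2565 + 0.2619 + 0.8360)
  = 66.4154 / 1.3679 = 48.55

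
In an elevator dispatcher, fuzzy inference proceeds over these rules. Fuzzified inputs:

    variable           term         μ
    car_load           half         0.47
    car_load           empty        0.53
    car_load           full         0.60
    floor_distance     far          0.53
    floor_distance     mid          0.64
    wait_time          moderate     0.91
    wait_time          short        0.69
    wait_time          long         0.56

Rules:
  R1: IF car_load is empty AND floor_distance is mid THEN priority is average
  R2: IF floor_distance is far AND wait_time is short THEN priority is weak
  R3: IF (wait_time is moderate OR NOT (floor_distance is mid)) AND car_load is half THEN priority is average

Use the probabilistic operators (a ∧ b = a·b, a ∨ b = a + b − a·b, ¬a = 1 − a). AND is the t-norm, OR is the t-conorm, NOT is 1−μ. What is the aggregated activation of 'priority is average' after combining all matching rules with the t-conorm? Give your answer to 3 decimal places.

R1: empty=0.53, mid=0.64; AND[a·b] → w = 0.3392
R2: far=0.53, short=0.69; AND[a·b] → w = 0.3657
R3: (moderate=0.91 OR ¬mid=1−0.64=0.36) = 0.9424; AND[a·b] with half=0.47 → w = 0.4429
Rules with consequent 'average': {R1, R3} → strengths 0.3392, 0.4429
Aggregate via t-conorm [a + b − a·b]: 0.6319

0.632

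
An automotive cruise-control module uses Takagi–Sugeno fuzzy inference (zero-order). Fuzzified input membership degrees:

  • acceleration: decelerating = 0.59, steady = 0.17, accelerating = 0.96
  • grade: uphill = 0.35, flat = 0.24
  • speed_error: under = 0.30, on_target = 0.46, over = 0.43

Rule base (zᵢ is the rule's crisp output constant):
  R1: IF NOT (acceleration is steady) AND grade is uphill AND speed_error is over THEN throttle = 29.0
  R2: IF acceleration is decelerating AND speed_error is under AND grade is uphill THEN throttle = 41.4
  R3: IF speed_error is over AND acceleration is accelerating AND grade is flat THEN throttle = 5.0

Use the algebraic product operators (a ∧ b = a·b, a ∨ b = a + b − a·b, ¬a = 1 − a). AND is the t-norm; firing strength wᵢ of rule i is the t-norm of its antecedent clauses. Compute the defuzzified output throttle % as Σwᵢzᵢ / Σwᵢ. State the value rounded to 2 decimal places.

23.37

R1 (z=29.0): ¬steady=1−0.17=0.83, uphill=0.35, over=0.43; AND[a·b] → w = 0.1249
R2 (z=41.4): decelerating=0.59, under=0.30, uphill=0.35; AND[a·b] → w = 0.0619
R3 (z=5.0): over=0.43, accelerating=0.96, flat=0.24; AND[a·b] → w = 0.0991
Weighted average = (0.1249·29.0 + 0.0619·41.4 + 0.0991·5.0) / (0.1249 + 0.0619 + 0.0991)
  = 6.6826 / 0.2859 = 23.37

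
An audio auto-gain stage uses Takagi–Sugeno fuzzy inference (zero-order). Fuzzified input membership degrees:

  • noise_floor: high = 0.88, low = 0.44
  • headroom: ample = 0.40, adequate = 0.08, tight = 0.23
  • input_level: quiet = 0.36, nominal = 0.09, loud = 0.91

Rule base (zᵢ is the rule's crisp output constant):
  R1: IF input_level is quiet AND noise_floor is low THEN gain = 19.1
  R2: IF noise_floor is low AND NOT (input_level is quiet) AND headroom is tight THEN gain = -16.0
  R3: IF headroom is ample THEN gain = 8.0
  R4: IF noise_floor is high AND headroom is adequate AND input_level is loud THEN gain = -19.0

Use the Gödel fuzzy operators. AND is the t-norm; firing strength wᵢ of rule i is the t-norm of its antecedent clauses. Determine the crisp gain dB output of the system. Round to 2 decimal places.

R1 (z=19.1): quiet=0.36, low=0.44; AND[min(a, b)] → w = 0.36
R2 (z=-16.0): low=0.44, ¬quiet=1−0.36=0.64, tight=0.23; AND[min(a, b)] → w = 0.23
R3 (z=8.0): ample=0.40 → w = 0.40
R4 (z=-19.0): high=0.88, adequate=0.08, loud=0.91; AND[min(a, b)] → w = 0.08
Weighted average = (0.36·19.1 + 0.23·-16.0 + 0.40·8.0 + 0.08·-19.0) / (0.36 + 0.23 + 0.40 + 0.08)
  = 4.8760 / 1.0700 = 4.56

4.56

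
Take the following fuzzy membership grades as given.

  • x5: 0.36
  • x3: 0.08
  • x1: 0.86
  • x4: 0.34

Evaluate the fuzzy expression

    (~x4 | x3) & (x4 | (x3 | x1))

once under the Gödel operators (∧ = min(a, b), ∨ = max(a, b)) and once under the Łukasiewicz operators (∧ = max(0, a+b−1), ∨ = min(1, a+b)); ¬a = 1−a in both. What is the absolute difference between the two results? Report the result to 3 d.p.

Under Gödel:
  ~x4 = 1 − 0.34 = 0.66
  ~x4 | x3 = max(a, b) on (0.66, 0.08) = 0.66
  x3 | x1 = max(a, b) on (0.08, 0.86) = 0.86
  x4 | (x3 | x1) = max(a, b) on (0.34, 0.86) = 0.86
  (~x4 | x3) & (x4 | (x3 | x1)) = min(a, b) on (0.66, 0.86) = 0.66
  → value = 0.6600
Under Łukasiewicz:
  ~x4 = 1 − 0.34 = 0.66
  ~x4 | x3 = min(1, a+b) on (0.66, 0.08) = 0.74
  x3 | x1 = min(1, a+b) on (0.08, 0.86) = 0.94
  x4 | (x3 | x1) = min(1, a+b) on (0.34, 0.94) = 1.00
  (~x4 | x3) & (x4 | (x3 | x1)) = max(0, a+b−1) on (0.74, 1.00) = 0.74
  → value = 0.7400
|0.6600 − 0.7400| = 0.080

0.080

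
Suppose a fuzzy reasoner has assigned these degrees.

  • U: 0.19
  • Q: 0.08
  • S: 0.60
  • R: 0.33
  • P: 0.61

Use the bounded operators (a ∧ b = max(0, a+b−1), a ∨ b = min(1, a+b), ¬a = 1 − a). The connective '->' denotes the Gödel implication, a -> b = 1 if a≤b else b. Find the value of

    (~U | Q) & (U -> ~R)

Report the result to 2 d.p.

0.89

~U = 1 − 0.19 = 0.81
~U | Q = min(1, a+b) on (0.81, 0.08) = 0.89
~R = 1 − 0.33 = 0.67
U -> ~R  [Gödel: 1 if a≤b else b] with a=0.19, b=0.67 → 1.00
(~U | Q) & (U -> ~R) = max(0, a+b−1) on (0.89, 1.00) = 0.89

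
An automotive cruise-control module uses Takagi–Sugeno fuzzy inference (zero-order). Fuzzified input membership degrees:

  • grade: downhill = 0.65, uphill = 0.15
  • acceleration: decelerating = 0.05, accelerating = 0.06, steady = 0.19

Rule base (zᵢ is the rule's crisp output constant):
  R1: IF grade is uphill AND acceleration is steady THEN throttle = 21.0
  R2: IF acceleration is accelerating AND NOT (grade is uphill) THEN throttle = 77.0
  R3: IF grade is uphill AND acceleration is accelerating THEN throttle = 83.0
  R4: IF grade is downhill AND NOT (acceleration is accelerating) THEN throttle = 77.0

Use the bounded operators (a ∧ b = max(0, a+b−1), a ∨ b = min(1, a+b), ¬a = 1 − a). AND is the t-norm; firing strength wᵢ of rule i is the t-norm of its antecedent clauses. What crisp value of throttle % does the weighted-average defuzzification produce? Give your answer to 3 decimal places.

R1 (z=21.0): uphill=0.15, steady=0.19; AND[max(0, a+b−1)] → w = 0.00
R2 (z=77.0): accelerating=0.06, ¬uphill=1−0.15=0.85; AND[max(0, a+b−1)] → w = 0.00
R3 (z=83.0): uphill=0.15, accelerating=0.06; AND[max(0, a+b−1)] → w = 0.00
R4 (z=77.0): downhill=0.65, ¬accelerating=1−0.06=0.94; AND[max(0, a+b−1)] → w = 0.59
Weighted average = (0.00·21.0 + 0.00·77.0 + 0.00·83.0 + 0.59·77.0) / (0.00 + 0.00 + 0.00 + 0.59)
  = 45.4300 / 0.5900 = 77.000

77.000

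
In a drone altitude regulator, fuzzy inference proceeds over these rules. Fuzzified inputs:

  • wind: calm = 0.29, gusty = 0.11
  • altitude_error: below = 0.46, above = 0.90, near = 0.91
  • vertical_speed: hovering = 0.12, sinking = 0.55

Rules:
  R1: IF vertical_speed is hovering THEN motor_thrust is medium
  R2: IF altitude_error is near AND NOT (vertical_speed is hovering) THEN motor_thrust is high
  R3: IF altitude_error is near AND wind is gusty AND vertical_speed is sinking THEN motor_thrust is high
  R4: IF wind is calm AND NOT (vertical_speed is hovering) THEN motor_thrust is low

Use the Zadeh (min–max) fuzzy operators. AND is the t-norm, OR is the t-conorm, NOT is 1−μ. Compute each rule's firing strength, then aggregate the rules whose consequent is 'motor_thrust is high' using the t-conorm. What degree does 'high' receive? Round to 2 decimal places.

0.88

R1: hovering=0.12 → w = 0.12
R2: near=0.91, ¬hovering=1−0.12=0.88; AND[min(a, b)] → w = 0.88
R3: near=0.91, gusty=0.11, sinking=0.55; AND[min(a, b)] → w = 0.11
R4: calm=0.29, ¬hovering=1−0.12=0.88; AND[min(a, b)] → w = 0.29
Rules with consequent 'high': {R2, R3} → strengths 0.88, 0.11
Aggregate via t-conorm [max(a, b)]: 0.88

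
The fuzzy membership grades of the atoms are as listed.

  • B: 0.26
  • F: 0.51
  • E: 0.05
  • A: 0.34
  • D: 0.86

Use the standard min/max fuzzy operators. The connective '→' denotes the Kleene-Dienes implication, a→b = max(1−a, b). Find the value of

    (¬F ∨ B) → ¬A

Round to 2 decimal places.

0.66

¬F = 1 − 0.51 = 0.49
¬F ∨ B = max(a, b) on (0.49, 0.26) = 0.49
¬A = 1 − 0.34 = 0.66
(¬F ∨ B) → ¬A  [Kleene-Dienes: max(1−a, b)] with a=0.49, b=0.66 → 0.66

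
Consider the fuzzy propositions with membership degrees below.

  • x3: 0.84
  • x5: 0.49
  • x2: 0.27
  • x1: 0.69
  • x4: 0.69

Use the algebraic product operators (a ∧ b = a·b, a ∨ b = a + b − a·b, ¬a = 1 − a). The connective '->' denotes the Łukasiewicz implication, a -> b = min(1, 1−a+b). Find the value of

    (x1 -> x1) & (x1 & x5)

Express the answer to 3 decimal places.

x1 -> x1  [Łukasiewicz: min(1, 1−a+b)] with a=0.6900, b=0.6900 → 1.0000
x1 & x5 = a·b on (0.6900, 0.4900) = 0.3381
(x1 -> x1) & (x1 & x5) = a·b on (1.0000, 0.3381) = 0.3381

0.338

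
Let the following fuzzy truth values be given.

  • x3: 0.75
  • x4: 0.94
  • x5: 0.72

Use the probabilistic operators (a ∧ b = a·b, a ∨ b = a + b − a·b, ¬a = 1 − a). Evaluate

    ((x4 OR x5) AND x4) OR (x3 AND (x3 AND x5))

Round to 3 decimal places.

x4 OR x5 = a + b − a·b on (0.9400, 0.7200) = 0.9832
(x4 OR x5) AND x4 = a·b on (0.9832, 0.9400) = 0.9242
x3 AND x5 = a·b on (0.7500, 0.7200) = 0.5400
x3 AND (x3 AND x5) = a·b on (0.7500, 0.5400) = 0.4050
((x4 OR x5) AND x4) OR (x3 AND (x3 AND x5)) = a + b − a·b on (0.9242, 0.4050) = 0.9549

0.955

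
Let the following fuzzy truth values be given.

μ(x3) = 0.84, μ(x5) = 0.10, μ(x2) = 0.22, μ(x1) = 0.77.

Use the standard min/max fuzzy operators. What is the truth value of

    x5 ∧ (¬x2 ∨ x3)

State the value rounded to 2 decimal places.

¬x2 = 1 − 0.22 = 0.78
¬x2 ∨ x3 = max(a, b) on (0.78, 0.84) = 0.84
x5 ∧ (¬x2 ∨ x3) = min(a, b) on (0.10, 0.84) = 0.10

0.10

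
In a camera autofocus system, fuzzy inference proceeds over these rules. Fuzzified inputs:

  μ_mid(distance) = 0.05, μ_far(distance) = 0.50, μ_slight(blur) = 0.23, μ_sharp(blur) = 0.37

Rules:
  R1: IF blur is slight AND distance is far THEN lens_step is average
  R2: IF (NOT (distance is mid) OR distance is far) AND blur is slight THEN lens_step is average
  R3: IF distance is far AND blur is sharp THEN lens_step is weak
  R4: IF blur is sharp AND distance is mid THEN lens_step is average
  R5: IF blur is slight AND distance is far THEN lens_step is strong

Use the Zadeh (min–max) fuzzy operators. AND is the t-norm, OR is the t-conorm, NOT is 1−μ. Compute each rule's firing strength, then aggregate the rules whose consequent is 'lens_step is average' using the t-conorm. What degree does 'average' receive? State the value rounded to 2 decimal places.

0.23

R1: slight=0.23, far=0.50; AND[min(a, b)] → w = 0.23
R2: (¬mid=1−0.05=0.95 OR far=0.50) = 0.95; AND[min(a, b)] with slight=0.23 → w = 0.23
R3: far=0.50, sharp=0.37; AND[min(a, b)] → w = 0.37
R4: sharp=0.37, mid=0.05; AND[min(a, b)] → w = 0.05
R5: slight=0.23, far=0.50; AND[min(a, b)] → w = 0.23
Rules with consequent 'average': {R1, R2, R4} → strengths 0.23, 0.23, 0.05
Aggregate via t-conorm [max(a, b)]: 0.23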